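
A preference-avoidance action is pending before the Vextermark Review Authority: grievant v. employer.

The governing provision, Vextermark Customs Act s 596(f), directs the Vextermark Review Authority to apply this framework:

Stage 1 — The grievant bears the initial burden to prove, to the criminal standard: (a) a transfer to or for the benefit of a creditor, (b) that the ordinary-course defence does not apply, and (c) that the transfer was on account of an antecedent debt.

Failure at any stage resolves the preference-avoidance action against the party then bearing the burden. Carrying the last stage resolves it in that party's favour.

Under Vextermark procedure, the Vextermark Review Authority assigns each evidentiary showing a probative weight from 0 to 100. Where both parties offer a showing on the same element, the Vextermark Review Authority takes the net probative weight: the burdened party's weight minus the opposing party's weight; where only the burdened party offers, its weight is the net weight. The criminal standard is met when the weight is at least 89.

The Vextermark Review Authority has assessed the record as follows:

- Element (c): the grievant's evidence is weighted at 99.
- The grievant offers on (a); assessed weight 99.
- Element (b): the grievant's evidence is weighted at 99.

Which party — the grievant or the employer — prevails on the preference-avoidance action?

Stage 1 (grievant, the criminal standard, weight is at least 89): (a) 99 ≥ 89 — meets; (b) 99 ≥ 89 — meets; (c) 99 ≥ 89 — meets.
  The grievant carries the last stage.
With every stage satisfied, the grievant prevails.

grievant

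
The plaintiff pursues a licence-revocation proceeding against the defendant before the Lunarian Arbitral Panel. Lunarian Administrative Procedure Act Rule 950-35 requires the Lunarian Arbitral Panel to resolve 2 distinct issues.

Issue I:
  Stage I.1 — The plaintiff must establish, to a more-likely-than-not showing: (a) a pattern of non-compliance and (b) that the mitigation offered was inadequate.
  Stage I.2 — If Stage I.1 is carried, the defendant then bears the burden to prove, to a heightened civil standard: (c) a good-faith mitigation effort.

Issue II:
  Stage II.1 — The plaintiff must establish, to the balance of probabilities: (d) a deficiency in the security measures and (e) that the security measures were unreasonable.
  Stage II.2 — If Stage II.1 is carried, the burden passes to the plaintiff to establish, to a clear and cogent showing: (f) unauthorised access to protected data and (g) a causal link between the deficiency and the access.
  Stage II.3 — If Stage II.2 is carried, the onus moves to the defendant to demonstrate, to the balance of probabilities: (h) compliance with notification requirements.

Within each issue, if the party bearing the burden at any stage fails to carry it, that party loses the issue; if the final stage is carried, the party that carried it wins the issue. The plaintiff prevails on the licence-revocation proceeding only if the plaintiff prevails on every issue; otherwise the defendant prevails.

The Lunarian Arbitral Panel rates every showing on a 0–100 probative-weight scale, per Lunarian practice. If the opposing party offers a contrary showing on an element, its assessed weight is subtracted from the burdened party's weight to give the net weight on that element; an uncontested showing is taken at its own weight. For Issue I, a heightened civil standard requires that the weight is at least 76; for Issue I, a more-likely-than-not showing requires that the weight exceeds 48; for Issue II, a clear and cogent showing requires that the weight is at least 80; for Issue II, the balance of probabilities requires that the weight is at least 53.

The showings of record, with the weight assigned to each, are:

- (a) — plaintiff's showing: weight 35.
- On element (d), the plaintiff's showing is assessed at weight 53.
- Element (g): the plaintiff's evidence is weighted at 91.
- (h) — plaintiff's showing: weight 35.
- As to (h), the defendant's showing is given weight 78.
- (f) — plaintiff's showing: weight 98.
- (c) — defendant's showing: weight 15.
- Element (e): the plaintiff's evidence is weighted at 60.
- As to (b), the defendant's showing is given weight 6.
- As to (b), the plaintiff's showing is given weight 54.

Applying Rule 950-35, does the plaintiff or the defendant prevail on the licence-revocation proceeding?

— Issue I —
At Stage I.1 the plaintiff must meet a more-likely-than-not showing (weight exceeds 48): on (a) the weight is 35, which does not exceed 48, so (a) does not meet the standard; on (b) the weight is 54 less the opposing 6 gives net 48, ≤ 48, so (b) does not meet the standard.
  The plaintiff does not carry Stage I.1.
The analysis ends at Stage I.1; the defendant prevails on this issue.
— Issue II —
Stage II.1 — burden on plaintiff; standard: the balance of probabilities (weight is at least 53).
    (d): 53 ≥ 53 [met]
    (e): 60 ≥ 53 [met]
  All elements met. The plaintiff retains the burden for Stage II.2.
Stage II.2 — burden on plaintiff; standard: a clear and cogent showing (weight is at least 80).
    (f): 98 ≥ 80 [met]
    (g): 91 ≥ 80 [met]
  All elements met. The burden passes to the defendant.
Stage II.3 — burden on defendant; standard: the balance of probabilities (weight is at least 53).
    (h): 78 − 35 = 43 < 53 [not met]
  Stage II.3 not carried; the defendant fails its burden.
The plaintiff prevails on this issue.
Per-issue: Issue I → defendant; Issue II → plaintiff. The plaintiff must prevail on every issue; overall, the defendant prevails.

defendant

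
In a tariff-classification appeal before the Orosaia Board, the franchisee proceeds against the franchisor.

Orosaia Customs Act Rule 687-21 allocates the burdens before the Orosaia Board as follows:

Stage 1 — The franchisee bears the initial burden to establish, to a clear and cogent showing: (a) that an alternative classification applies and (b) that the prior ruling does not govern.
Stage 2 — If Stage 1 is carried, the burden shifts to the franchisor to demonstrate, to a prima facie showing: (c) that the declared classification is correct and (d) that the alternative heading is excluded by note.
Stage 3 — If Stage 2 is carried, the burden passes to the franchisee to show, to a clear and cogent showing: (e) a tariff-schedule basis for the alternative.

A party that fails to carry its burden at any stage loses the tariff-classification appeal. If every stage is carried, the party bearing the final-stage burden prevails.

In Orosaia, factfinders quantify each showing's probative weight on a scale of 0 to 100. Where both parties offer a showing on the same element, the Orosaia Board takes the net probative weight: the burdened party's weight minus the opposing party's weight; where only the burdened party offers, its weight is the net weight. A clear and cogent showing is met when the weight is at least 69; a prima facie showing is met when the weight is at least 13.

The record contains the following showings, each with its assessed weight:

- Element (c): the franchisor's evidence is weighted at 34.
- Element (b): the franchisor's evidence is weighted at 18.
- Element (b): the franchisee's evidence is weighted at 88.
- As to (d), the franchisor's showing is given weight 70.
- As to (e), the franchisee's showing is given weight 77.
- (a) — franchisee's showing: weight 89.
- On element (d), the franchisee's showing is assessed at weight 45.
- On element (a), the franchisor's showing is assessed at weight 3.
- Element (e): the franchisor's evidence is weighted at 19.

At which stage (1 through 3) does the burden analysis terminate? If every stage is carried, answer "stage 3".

stage 3

Stage 1 (franchisee, a clear and cogent showing, weight is at least 69): (a) net 89−3=86 ≥ 69 — meets; (b) net 88−18=70 ≥ 69 — meets.
  Stage 1 carried; the burden shifts to the franchisor.
Stage 2 (franchisor, a prima facie showing, weight is at least 13): (c) 34 ≥ 13 — meets; (d) net 70−45=25 ≥ 13 — meets.
  The franchisor carries Stage 2; the franchisee now bears the burden.
Stage 3 (franchisee, a clear and cogent showing, weight is at least 69): (e) net 77−19=58 < 69 — fails.
  Stage 3 not carried; the franchisee fails its burden.
So the franchisor prevails.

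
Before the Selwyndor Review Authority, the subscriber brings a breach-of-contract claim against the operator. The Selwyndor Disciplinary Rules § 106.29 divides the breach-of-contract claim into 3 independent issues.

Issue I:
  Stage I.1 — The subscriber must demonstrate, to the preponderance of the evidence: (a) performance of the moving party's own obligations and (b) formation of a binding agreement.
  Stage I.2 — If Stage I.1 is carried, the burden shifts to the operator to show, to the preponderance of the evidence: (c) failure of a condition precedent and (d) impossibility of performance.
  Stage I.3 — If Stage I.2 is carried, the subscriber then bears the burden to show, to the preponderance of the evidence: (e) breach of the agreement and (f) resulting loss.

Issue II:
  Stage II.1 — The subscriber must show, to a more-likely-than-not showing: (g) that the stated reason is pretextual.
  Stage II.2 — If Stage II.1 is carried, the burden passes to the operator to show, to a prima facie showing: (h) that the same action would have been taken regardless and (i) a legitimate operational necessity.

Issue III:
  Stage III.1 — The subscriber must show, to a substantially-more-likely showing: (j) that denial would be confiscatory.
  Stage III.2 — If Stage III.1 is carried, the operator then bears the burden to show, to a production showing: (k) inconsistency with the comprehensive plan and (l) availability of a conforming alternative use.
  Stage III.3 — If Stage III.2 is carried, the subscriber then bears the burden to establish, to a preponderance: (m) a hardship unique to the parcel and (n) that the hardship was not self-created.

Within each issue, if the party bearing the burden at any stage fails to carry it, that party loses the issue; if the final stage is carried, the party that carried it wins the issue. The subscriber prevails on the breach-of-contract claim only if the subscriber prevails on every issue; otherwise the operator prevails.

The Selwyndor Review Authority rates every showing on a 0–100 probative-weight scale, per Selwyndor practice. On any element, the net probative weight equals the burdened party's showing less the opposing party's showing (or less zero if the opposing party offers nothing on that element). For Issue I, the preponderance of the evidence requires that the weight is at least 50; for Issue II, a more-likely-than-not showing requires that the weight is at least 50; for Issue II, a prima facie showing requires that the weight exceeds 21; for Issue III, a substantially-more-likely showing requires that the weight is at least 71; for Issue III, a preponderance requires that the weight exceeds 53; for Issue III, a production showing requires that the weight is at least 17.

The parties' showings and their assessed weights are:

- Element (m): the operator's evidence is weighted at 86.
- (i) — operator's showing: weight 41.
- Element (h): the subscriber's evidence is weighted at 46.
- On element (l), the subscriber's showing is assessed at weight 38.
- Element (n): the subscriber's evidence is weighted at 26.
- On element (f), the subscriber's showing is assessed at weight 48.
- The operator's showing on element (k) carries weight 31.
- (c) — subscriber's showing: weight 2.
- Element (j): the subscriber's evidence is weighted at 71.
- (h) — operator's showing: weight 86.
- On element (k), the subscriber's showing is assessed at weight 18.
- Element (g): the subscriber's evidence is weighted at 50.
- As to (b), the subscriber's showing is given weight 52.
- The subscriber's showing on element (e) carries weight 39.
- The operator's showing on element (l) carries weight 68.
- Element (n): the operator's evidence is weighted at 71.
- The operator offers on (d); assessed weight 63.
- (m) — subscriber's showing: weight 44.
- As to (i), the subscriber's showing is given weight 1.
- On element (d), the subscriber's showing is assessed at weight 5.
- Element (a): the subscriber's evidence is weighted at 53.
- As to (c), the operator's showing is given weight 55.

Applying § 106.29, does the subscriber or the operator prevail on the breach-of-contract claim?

operator

— Issue I —
Stage I.1 — burden on subscriber; standard: the preponderance of the evidence (weight is at least 50).
    (a): 53 ≥ 50 [met]
    (b): 52 ≥ 50 [met]
  The subscriber carries Stage I.1; the operator now bears the burden.
Stage I.2 — burden on operator; standard: the preponderance of the evidence (weight is at least 50).
    (c): 55 − 2 = 53 ≥ 50 [met]
    (d): 63 − 5 = 58 ≥ 50 [met]
  The operator carries Stage I.2; the subscriber now bears the burden.
Stage I.3 — burden on subscriber; standard: the preponderance of the evidence (weight is at least 50).
    (e): 39 < 50 [not met]
    (f): 48 < 50 [not met]
  The subscriber does not carry Stage I.3.
The analysis ends at Stage I.3; the operator prevails on this issue.
— Issue II —
Stage II.1 (subscriber, a more-likely-than-not showing, weight is at least 50): (g) 50 ≥ 50 — meets.
  All elements met. The burden passes to the operator.
Stage II.2 (operator, a prima facie showing, weight exceeds 21): (h) net 86−46=40 > 21 — meets; (i) net 41−1=40 > 21 — meets.
  Stage II.2 carried; the final stage is satisfied.
Every stage carried; the operator prevails on this issue.
— Issue III —
At Stage III.1 the subscriber must meet a substantially-more-likely showing (weight is at least 71): on (j) the weight is 71, ≥ 71, so (j) meets the standard.
  All elements met. The burden passes to the operator.
At Stage III.2 the operator must meet a production showing (weight is at least 17): on (k) the weight is 31 less the opposing 18 gives net 13, < 17, so (k) does not meet the standard; on (l) the weight is 68 less the opposing 38 gives net 30, which does reach 17, so (l) meets the standard.
  Not every element is met, so the operator fails to carry Stage III.2.
The analysis ends at Stage III.2; the subscriber prevails on this issue.
Per-issue: Issue I → operator; Issue II → operator; Issue III → subscriber. The subscriber must prevail on every issue; overall, the operator prevails.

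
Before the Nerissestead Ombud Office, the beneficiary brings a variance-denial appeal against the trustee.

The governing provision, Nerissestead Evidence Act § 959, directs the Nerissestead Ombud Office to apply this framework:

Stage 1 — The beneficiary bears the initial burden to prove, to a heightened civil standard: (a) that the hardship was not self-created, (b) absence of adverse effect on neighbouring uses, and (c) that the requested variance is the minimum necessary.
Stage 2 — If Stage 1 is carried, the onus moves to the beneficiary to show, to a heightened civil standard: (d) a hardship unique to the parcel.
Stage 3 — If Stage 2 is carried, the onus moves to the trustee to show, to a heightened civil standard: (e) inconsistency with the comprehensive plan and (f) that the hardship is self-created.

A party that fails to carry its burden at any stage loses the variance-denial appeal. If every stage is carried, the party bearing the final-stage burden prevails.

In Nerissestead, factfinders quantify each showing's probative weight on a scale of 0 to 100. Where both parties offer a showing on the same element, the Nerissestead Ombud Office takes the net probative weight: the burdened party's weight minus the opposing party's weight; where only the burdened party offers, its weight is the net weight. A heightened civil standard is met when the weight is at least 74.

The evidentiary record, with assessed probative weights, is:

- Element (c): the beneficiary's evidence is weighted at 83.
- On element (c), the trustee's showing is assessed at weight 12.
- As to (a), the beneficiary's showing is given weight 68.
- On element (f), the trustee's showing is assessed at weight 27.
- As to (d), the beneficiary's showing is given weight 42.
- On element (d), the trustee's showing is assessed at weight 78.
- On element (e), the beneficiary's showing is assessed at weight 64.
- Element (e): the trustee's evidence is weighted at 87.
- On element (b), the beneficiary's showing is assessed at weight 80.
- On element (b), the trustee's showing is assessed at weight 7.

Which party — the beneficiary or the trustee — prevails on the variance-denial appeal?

Stage 1 (beneficiary, a heightened civil standard, weight is at least 74): (a) 68 < 74 — fails; (b) net 80−7=73 < 74 — fails; (c) net 83−12=71 < 74 — fails.
  The beneficiary does not carry Stage 1.
So the trustee prevails.

trustee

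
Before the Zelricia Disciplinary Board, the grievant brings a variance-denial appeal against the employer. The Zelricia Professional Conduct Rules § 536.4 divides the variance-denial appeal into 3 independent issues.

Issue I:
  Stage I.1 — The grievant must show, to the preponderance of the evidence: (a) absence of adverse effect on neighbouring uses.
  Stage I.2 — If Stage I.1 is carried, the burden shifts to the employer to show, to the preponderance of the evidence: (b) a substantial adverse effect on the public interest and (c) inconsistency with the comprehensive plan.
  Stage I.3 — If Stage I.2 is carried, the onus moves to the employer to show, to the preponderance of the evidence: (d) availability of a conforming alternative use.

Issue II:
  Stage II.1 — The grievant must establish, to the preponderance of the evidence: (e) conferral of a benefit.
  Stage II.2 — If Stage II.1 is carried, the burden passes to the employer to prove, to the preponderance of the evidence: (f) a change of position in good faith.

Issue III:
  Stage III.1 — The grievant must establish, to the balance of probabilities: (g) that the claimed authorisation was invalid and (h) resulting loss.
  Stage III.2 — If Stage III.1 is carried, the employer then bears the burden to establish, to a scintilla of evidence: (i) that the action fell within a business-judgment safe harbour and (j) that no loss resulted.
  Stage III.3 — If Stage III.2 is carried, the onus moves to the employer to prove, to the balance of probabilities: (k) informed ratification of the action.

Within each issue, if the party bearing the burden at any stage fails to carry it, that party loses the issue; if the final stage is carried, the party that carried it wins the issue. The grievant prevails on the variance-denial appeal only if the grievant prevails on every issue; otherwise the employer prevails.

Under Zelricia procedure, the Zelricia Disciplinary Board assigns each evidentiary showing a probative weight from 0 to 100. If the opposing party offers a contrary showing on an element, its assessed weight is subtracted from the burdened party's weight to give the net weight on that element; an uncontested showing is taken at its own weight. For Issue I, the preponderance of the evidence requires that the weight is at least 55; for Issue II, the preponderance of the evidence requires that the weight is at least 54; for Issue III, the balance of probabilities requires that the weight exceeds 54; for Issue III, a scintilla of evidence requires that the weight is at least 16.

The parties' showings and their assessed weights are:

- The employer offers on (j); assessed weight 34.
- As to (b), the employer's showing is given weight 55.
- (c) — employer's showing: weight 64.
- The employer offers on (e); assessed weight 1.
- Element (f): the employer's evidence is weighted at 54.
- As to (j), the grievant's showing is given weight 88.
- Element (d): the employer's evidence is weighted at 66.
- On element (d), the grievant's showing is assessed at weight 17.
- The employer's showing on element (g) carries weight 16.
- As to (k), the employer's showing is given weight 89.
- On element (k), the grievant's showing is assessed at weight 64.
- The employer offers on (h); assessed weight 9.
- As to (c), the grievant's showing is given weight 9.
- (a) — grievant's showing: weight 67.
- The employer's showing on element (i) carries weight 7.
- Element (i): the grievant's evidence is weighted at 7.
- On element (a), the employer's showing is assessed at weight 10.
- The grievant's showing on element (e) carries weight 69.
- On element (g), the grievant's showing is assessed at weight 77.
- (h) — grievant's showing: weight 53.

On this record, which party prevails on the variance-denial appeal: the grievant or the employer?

employer

— Issue I —
At Stage I.1 the grievant must meet the preponderance of the evidence (weight is at least 55): on (a) the weight is 67 less the opposing 10 gives net 57, ≥ 55, so (a) meets the standard.
  All elements met. The burden passes to the employer.
At Stage I.2 the employer must meet the preponderance of the evidence (weight is at least 55): on (b) the weight is 55, which does reach 55, so (b) meets the standard; on (c) the weight is 64 less the opposing 9 gives net 55, which does reach 55, so (c) meets the standard.
  All elements met. The employer retains the burden for Stage I.3.
At Stage I.3 the employer must meet the preponderance of the evidence (weight is at least 55): on (d) the weight is 66 less the opposing 17 gives net 49, < 55, so (d) does not meet the standard.
  Stage I.3 not carried; the employer fails its burden.
So the grievant prevails on this issue.
— Issue II —
At Stage II.1 the grievant must meet the preponderance of the evidence (weight is at least 54): on (e) the weight is 69 less the opposing 1 gives net 68, ≥ 54, so (e) meets the standard.
  Stage II.1 is satisfied; the onus moves to the employer.
At Stage II.2 the employer must meet the preponderance of the evidence (weight is at least 54): on (f) the weight is 54, which does reach 54, so (f) meets the standard.
  The employer carries the last stage.
Every stage carried; the employer prevails on this issue.
— Issue III —
Stage III.1 (grievant, the balance of probabilities, weight exceeds 54): (g) net 77−16=61 > 54 — meets; (h) net 53−9=44 ≤ 54 — fails.
  The grievant does not carry Stage III.1.
The analysis ends at Stage III.1; the employer prevails on this issue.
Per-issue: Issue I → grievant; Issue II → employer; Issue III → employer. The grievant must prevail on every issue; overall, the employer prevails.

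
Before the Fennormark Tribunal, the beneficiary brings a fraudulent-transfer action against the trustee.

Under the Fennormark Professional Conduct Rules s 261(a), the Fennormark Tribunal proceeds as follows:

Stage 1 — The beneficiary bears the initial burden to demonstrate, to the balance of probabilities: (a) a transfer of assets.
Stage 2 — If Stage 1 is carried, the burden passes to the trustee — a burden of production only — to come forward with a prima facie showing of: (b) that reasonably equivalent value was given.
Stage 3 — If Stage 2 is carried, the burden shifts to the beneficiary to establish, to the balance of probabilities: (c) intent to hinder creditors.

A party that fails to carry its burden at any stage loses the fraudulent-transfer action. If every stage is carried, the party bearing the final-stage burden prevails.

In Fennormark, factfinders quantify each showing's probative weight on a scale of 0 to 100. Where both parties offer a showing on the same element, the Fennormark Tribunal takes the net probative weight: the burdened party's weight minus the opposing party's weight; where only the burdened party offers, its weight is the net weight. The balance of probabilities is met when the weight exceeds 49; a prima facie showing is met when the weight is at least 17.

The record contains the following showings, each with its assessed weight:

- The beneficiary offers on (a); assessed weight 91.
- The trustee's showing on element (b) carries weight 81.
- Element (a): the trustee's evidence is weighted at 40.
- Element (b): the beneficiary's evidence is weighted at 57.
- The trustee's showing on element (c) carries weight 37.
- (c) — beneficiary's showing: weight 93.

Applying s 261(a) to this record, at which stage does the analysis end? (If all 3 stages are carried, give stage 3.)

Stage 1 (beneficiary, the balance of probabilities, weight exceeds 49): (a) net 91−40=51 > 49 — meets.
  All elements met. The burden passes to the trustee.
Stage 2 (trustee, a prima facie showing, weight is at least 17): (b) net 81−57=24 ≥ 17 — meets.
  The trustee carries Stage 2; the beneficiary now bears the burden.
Stage 3 (beneficiary, the balance of probabilities, weight exceeds 49): (c) net 93−37=56 > 49 — meets.
  The beneficiary carries the last stage.
With every stage satisfied, the beneficiary prevails.

stage 3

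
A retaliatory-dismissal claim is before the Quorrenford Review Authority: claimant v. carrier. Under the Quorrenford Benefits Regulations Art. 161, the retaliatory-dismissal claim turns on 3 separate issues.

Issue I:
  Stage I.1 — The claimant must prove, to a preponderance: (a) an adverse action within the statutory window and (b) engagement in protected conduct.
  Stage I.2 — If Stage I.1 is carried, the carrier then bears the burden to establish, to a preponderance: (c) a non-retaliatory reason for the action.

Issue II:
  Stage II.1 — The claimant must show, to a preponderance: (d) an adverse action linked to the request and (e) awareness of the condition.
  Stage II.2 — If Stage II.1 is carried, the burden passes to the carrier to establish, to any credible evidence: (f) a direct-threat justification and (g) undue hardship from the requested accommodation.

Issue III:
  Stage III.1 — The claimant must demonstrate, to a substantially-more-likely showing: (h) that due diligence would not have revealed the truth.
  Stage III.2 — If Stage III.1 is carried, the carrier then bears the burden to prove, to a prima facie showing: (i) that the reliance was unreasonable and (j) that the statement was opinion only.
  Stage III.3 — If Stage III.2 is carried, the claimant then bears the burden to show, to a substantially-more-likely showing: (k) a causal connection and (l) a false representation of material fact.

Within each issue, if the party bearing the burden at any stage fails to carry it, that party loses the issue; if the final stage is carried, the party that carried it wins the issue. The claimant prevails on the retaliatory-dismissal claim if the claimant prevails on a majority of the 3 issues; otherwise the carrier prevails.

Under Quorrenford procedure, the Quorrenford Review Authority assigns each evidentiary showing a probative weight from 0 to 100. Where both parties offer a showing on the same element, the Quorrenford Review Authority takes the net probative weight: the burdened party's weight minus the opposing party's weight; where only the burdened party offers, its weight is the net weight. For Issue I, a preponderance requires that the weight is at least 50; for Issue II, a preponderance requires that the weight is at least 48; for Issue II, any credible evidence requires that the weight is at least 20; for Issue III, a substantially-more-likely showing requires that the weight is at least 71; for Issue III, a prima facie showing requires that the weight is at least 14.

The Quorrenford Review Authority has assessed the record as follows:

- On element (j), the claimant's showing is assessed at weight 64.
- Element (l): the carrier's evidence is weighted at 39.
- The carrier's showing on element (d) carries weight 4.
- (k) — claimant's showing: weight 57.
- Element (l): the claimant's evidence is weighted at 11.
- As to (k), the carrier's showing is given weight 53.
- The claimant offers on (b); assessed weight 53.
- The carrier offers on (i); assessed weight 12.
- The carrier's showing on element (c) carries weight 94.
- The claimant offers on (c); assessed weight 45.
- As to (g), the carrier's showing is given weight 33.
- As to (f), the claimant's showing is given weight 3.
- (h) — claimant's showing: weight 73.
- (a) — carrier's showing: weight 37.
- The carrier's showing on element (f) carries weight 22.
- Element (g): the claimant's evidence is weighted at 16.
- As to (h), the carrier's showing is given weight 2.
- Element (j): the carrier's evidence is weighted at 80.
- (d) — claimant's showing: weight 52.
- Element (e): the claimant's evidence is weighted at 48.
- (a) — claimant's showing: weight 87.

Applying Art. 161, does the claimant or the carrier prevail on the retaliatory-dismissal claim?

— Issue I —
At Stage I.1 the claimant must meet a preponderance (weight is at least 50): on (a) the weight is 87 less the opposing 37 gives net 50, ≥ 50, so (a) meets the standard; on (b) the weight is 53, which does reach 50, so (b) meets the standard.
  All elements met. The burden passes to the carrier.
At Stage I.2 the carrier must meet a preponderance (weight is at least 50): on (c) the weight is 94 less the opposing 45 gives net 49, < 50, so (c) does not meet the standard.
  The carrier does not carry Stage I.2.
The claimant prevails on this issue.
— Issue II —
Stage II.1 — burden on claimant; standard: a preponderance (weight is at least 48).
    (d): 52 − 4 = 48 ≥ 48 [met]
    (e): 48 ≥ 48 [met]
  The claimant carries Stage II.1; the carrier now bears the burden.
Stage II.2 — burden on carrier; standard: any credible evidence (weight is at least 20).
    (f): 22 − 3 = 19 < 20 [not met]
    (g): 33 − 16 = 17 < 20 [not met]
  The carrier does not carry Stage II.2.
The claimant prevails on this issue.
— Issue III —
At Stage III.1 the claimant must meet a substantially-more-likely showing (weight is at least 71): on (h) the weight is 73 less the opposing 2 gives net 71, which does reach 71, so (h) meets the standard.
  Stage III.1 is satisfied; the onus moves to the carrier.
At Stage III.2 the carrier must meet a prima facie showing (weight is at least 14): on (i) the weight is 12, which does not reach 14, so (i) does not meet the standard; on (j) the weight is 80 less the opposing 64 gives net 16, which does reach 14, so (j) meets the standard.
  Stage III.2 not carried; the carrier fails its burden.
The claimant prevails on this issue.
Per-issue: Issue I → claimant; Issue II → claimant; Issue III → claimant. The claimant must prevail on a majority of issues; overall, the claimant prevails.

claimant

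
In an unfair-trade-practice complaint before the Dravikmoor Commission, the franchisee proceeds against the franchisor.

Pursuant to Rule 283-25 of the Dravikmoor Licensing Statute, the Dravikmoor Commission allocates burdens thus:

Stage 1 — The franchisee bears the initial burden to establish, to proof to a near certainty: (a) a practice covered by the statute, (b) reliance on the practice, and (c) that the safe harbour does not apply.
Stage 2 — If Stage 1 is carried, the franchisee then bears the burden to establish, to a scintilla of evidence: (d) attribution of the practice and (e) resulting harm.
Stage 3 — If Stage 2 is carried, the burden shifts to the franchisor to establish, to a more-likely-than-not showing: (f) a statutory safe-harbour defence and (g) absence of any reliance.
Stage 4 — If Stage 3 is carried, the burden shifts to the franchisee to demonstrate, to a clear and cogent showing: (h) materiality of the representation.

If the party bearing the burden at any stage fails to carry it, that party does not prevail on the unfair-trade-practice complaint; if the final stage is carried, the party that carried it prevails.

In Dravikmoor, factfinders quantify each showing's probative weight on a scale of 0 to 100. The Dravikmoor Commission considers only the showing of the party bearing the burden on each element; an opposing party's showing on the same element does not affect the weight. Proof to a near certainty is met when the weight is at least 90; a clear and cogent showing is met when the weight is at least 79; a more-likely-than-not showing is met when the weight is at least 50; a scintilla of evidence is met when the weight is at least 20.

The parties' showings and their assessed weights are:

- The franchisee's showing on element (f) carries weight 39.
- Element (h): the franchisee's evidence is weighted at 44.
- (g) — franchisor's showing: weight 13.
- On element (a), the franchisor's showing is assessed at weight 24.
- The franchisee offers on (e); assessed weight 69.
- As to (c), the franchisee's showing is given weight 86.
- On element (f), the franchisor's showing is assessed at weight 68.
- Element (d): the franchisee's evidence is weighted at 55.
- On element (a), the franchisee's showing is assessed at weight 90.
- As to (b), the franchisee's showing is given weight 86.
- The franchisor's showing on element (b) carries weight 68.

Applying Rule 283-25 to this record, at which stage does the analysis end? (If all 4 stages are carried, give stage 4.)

stage 1

Stage 1 — burden on franchisee; standard: proof to a near certainty (weight is at least 90).
    (a): 90 (franchisor's 24 disregarded) ≥ 90 [met]
    (b): 86 (franchisor's 68 disregarded) < 90 [not met]
    (c): 86 < 90 [not met]
  The franchisee does not carry Stage 1.
So the franchisor prevails.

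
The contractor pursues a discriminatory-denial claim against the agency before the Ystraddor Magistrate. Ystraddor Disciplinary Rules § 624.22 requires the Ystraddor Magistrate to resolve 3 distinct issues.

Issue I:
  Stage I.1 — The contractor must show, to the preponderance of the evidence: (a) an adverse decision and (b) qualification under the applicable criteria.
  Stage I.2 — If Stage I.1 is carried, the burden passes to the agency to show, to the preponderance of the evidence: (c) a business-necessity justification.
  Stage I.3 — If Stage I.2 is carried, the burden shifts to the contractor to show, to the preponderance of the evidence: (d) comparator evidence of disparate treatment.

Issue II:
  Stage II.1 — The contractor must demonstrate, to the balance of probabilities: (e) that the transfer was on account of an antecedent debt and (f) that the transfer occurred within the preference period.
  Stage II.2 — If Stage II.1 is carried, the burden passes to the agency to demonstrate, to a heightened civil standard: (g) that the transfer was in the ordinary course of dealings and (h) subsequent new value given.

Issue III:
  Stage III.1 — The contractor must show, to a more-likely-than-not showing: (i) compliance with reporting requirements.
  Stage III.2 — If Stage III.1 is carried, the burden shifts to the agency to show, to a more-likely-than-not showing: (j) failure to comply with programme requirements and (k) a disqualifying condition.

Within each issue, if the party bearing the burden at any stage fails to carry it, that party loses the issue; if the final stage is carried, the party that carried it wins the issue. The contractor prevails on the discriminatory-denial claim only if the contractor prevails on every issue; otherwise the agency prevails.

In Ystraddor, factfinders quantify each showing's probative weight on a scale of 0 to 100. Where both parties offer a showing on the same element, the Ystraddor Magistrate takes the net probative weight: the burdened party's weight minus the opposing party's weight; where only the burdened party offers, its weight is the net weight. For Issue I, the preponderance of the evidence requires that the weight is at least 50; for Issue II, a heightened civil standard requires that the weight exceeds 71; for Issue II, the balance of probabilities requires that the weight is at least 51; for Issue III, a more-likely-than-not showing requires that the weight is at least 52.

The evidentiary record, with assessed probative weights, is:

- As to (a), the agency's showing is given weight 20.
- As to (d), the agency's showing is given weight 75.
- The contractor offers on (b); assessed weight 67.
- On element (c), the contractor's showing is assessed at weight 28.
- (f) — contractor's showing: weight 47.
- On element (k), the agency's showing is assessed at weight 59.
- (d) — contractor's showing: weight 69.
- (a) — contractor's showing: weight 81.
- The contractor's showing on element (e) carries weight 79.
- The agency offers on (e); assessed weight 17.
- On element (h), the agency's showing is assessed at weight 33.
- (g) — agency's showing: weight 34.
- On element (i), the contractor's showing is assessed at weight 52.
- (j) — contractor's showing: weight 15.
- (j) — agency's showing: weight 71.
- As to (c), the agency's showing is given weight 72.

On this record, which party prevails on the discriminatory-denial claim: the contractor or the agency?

agency

— Issue I —
Stage I.1 — burden on contractor; standard: the preponderance of the evidence (weight is at least 50).
    (a): 81 − 20 = 61 ≥ 50 [met]
    (b): 67 ≥ 50 [met]
  Stage I.1 is satisfied; the onus moves to the agency.
Stage I.2 — burden on agency; standard: the preponderance of the evidence (weight is at least 50).
    (c): 72 − 28 = 44 < 50 [not met]
  Stage I.2 not carried; the agency fails its burden.
So the contractor prevails on this issue.
— Issue II —
At Stage II.1 the contractor must meet the balance of probabilities (weight is at least 51): on (e) the weight is 79 less the opposing 17 gives net 62, ≥ 51, so (e) meets the standard; on (f) the weight is 47, < 51, so (f) does not meet the standard.
  Stage II.1 not carried; the contractor fails its burden.
The agency prevails on this issue.
— Issue III —
Stage III.1 — burden on contractor; standard: a more-likely-than-not showing (weight is at least 52).
    (i): 52 ≥ 52 [met]
  All elements met. The burden passes to the agency.
Stage III.2 — burden on agency; standard: a more-likely-than-not showing (weight is at least 52).
    (j): 71 − 15 = 56 ≥ 52 [met]
    (k): 59 ≥ 52 [met]
  All elements met at the final stage.
Every stage carried; the agency prevails on this issue.
Per-issue: Issue I → contractor; Issue II → agency; Issue III → agency. The contractor must prevail on every issue; overall, the agency prevails.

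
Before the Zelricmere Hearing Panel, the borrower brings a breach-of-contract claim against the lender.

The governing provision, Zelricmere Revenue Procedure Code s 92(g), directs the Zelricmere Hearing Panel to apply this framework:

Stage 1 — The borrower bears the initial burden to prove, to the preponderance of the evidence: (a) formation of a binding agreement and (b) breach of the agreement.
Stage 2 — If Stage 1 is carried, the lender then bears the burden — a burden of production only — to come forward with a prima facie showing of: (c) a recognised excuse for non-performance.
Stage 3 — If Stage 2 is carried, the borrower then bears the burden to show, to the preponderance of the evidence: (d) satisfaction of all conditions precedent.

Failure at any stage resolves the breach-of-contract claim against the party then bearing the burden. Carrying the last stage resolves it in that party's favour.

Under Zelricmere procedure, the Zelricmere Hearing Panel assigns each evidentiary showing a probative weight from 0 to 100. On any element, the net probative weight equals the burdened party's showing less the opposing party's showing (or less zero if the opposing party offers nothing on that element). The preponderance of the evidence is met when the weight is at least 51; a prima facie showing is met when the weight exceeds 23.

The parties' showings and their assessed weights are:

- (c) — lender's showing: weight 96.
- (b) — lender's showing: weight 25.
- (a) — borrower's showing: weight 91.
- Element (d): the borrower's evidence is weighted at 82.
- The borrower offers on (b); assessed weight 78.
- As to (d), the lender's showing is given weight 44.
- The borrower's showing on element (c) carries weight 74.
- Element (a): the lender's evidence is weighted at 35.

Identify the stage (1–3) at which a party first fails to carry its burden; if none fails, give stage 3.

Stage 1 (borrower, the preponderance of the evidence, weight is at least 51): (a) net 91−35=56 ≥ 51 — meets; (b) net 78−25=53 ≥ 51 — meets.
  The borrower carries Stage 1; the lender now bears the burden.
Stage 2 (lender, a prima facie showing, weight exceeds 23): (c) net 96−74=22 ≤ 23 — fails.
  Not every element is met, so the lender fails to carry Stage 2.
The analysis ends at Stage 2; the borrower prevails.

stage 2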